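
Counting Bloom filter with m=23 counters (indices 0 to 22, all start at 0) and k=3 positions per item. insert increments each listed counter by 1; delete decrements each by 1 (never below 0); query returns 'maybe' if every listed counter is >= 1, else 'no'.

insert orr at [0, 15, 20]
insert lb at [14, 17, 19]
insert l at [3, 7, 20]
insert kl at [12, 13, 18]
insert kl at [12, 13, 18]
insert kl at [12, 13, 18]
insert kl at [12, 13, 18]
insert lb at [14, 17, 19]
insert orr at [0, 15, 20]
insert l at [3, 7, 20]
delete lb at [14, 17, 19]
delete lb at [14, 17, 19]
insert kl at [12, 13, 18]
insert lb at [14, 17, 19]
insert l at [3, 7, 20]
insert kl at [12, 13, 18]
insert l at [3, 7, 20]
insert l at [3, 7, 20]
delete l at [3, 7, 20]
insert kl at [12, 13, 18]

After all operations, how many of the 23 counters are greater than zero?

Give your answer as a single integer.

Answer: 11

Derivation:
Step 1: insert orr at [0, 15, 20] -> counters=[1,0,0,0,0,0,0,0,0,0,0,0,0,0,0,1,0,0,0,0,1,0,0]
Step 2: insert lb at [14, 17, 19] -> counters=[1,0,0,0,0,0,0,0,0,0,0,0,0,0,1,1,0,1,0,1,1,0,0]
Step 3: insert l at [3, 7, 20] -> counters=[1,0,0,1,0,0,0,1,0,0,0,0,0,0,1,1,0,1,0,1,2,0,0]
Step 4: insert kl at [12, 13, 18] -> counters=[1,0,0,1,0,0,0,1,0,0,0,0,1,1,1,1,0,1,1,1,2,0,0]
Step 5: insert kl at [12, 13, 18] -> counters=[1,0,0,1,0,0,0,1,0,0,0,0,2,2,1,1,0,1,2,1,2,0,0]
Step 6: insert kl at [12, 13, 18] -> counters=[1,0,0,1,0,0,0,1,0,0,0,0,3,3,1,1,0,1,3,1,2,0,0]
Step 7: insert kl at [12, 13, 18] -> counters=[1,0,0,1,0,0,0,1,0,0,0,0,4,4,1,1,0,1,4,1,2,0,0]
Step 8: insert lb at [14, 17, 19] -> counters=[1,0,0,1,0,0,0,1,0,0,0,0,4,4,2,1,0,2,4,2,2,0,0]
Step 9: insert orr at [0, 15, 20] -> counters=[2,0,0,1,0,0,0,1,0,0,0,0,4,4,2,2,0,2,4,2,3,0,0]
Step 10: insert l at [3, 7, 20] -> counters=[2,0,0,2,0,0,0,2,0,0,0,0,4,4,2,2,0,2,4,2,4,0,0]
Step 11: delete lb at [14, 17, 19] -> counters=[2,0,0,2,0,0,0,2,0,0,0,0,4,4,1,2,0,1,4,1,4,0,0]
Step 12: delete lb at [14, 17, 19] -> counters=[2,0,0,2,0,0,0,2,0,0,0,0,4,4,0,2,0,0,4,0,4,0,0]
Step 13: insert kl at [12, 13, 18] -> counters=[2,0,0,2,0,0,0,2,0,0,0,0,5,5,0,2,0,0,5,0,4,0,0]
Step 14: insert lb at [14, 17, 19] -> counters=[2,0,0,2,0,0,0,2,0,0,0,0,5,5,1,2,0,1,5,1,4,0,0]
Step 15: insert l at [3, 7, 20] -> counters=[2,0,0,3,0,0,0,3,0,0,0,0,5,5,1,2,0,1,5,1,5,0,0]
Step 16: insert kl at [12, 13, 18] -> counters=[2,0,0,3,0,0,0,3,0,0,0,0,6,6,1,2,0,1,6,1,5,0,0]
Step 17: insert l at [3, 7, 20] -> counters=[2,0,0,4,0,0,0,4,0,0,0,0,6,6,1,2,0,1,6,1,6,0,0]
Step 18: insert l at [3, 7, 20] -> counters=[2,0,0,5,0,0,0,5,0,0,0,0,6,6,1,2,0,1,6,1,7,0,0]
Step 19: delete l at [3, 7, 20] -> counters=[2,0,0,4,0,0,0,4,0,0,0,0,6,6,1,2,0,1,6,1,6,0,0]
Step 20: insert kl at [12, 13, 18] -> counters=[2,0,0,4,0,0,0,4,0,0,0,0,7,7,1,2,0,1,7,1,6,0,0]
Final counters=[2,0,0,4,0,0,0,4,0,0,0,0,7,7,1,2,0,1,7,1,6,0,0] -> 11 nonzero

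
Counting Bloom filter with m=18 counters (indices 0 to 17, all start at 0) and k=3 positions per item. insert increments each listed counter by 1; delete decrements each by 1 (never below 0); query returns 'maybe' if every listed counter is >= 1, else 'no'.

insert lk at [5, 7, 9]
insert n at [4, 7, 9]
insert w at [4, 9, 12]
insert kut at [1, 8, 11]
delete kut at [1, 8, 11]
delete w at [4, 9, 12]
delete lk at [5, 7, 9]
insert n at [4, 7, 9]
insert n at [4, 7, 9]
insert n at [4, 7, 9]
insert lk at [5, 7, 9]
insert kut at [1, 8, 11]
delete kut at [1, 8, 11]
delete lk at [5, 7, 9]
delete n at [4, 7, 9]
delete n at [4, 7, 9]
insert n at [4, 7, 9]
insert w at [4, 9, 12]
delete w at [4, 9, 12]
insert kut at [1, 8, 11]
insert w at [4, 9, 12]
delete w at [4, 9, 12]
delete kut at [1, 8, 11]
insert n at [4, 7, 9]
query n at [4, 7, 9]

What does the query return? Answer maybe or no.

Answer: maybe

Derivation:
Step 1: insert lk at [5, 7, 9] -> counters=[0,0,0,0,0,1,0,1,0,1,0,0,0,0,0,0,0,0]
Step 2: insert n at [4, 7, 9] -> counters=[0,0,0,0,1,1,0,2,0,2,0,0,0,0,0,0,0,0]
Step 3: insert w at [4, 9, 12] -> counters=[0,0,0,0,2,1,0,2,0,3,0,0,1,0,0,0,0,0]
Step 4: insert kut at [1, 8, 11] -> counters=[0,1,0,0,2,1,0,2,1,3,0,1,1,0,0,0,0,0]
Step 5: delete kut at [1, 8, 11] -> counters=[0,0,0,0,2,1,0,2,0,3,0,0,1,0,0,0,0,0]
Step 6: delete w at [4, 9, 12] -> counters=[0,0,0,0,1,1,0,2,0,2,0,0,0,0,0,0,0,0]
Step 7: delete lk at [5, 7, 9] -> counters=[0,0,0,0,1,0,0,1,0,1,0,0,0,0,0,0,0,0]
Step 8: insert n at [4, 7, 9] -> counters=[0,0,0,0,2,0,0,2,0,2,0,0,0,0,0,0,0,0]
Step 9: insert n at [4, 7, 9] -> counters=[0,0,0,0,3,0,0,3,0,3,0,0,0,0,0,0,0,0]
Step 10: insert n at [4, 7, 9] -> counters=[0,0,0,0,4,0,0,4,0,4,0,0,0,0,0,0,0,0]
Step 11: insert lk at [5, 7, 9] -> counters=[0,0,0,0,4,1,0,5,0,5,0,0,0,0,0,0,0,0]
Step 12: insert kut at [1, 8, 11] -> counters=[0,1,0,0,4,1,0,5,1,5,0,1,0,0,0,0,0,0]
Step 13: delete kut at [1, 8, 11] -> counters=[0,0,0,0,4,1,0,5,0,5,0,0,0,0,0,0,0,0]
Step 14: delete lk at [5, 7, 9] -> counters=[0,0,0,0,4,0,0,4,0,4,0,0,0,0,0,0,0,0]
Step 15: delete n at [4, 7, 9] -> counters=[0,0,0,0,3,0,0,3,0,3,0,0,0,0,0,0,0,0]
Step 16: delete n at [4, 7, 9] -> counters=[0,0,0,0,2,0,0,2,0,2,0,0,0,0,0,0,0,0]
Step 17: insert n at [4, 7, 9] -> counters=[0,0,0,0,3,0,0,3,0,3,0,0,0,0,0,0,0,0]
Step 18: insert w at [4, 9, 12] -> counters=[0,0,0,0,4,0,0,3,0,4,0,0,1,0,0,0,0,0]
Step 19: delete w at [4, 9, 12] -> counters=[0,0,0,0,3,0,0,3,0,3,0,0,0,0,0,0,0,0]
Step 20: insert kut at [1, 8, 11] -> counters=[0,1,0,0,3,0,0,3,1,3,0,1,0,0,0,0,0,0]
Step 21: insert w at [4, 9, 12] -> counters=[0,1,0,0,4,0,0,3,1,4,0,1,1,0,0,0,0,0]
Step 22: delete w at [4, 9, 12] -> counters=[0,1,0,0,3,0,0,3,1,3,0,1,0,0,0,0,0,0]
Step 23: delete kut at [1, 8, 11] -> counters=[0,0,0,0,3,0,0,3,0,3,0,0,0,0,0,0,0,0]
Step 24: insert n at [4, 7, 9] -> counters=[0,0,0,0,4,0,0,4,0,4,0,0,0,0,0,0,0,0]
Query n: check counters[4]=4 counters[7]=4 counters[9]=4 -> maybe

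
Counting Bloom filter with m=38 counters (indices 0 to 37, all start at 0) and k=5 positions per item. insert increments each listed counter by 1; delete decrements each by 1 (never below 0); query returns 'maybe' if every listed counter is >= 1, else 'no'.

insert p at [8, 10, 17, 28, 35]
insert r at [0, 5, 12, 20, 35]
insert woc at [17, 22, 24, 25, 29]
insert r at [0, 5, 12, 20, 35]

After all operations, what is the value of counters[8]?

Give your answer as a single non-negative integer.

Answer: 1

Derivation:
Step 1: insert p at [8, 10, 17, 28, 35] -> counters=[0,0,0,0,0,0,0,0,1,0,1,0,0,0,0,0,0,1,0,0,0,0,0,0,0,0,0,0,1,0,0,0,0,0,0,1,0,0]
Step 2: insert r at [0, 5, 12, 20, 35] -> counters=[1,0,0,0,0,1,0,0,1,0,1,0,1,0,0,0,0,1,0,0,1,0,0,0,0,0,0,0,1,0,0,0,0,0,0,2,0,0]
Step 3: insert woc at [17, 22, 24, 25, 29] -> counters=[1,0,0,0,0,1,0,0,1,0,1,0,1,0,0,0,0,2,0,0,1,0,1,0,1,1,0,0,1,1,0,0,0,0,0,2,0,0]
Step 4: insert r at [0, 5, 12, 20, 35] -> counters=[2,0,0,0,0,2,0,0,1,0,1,0,2,0,0,0,0,2,0,0,2,0,1,0,1,1,0,0,1,1,0,0,0,0,0,3,0,0]
Final counters=[2,0,0,0,0,2,0,0,1,0,1,0,2,0,0,0,0,2,0,0,2,0,1,0,1,1,0,0,1,1,0,0,0,0,0,3,0,0] -> counters[8]=1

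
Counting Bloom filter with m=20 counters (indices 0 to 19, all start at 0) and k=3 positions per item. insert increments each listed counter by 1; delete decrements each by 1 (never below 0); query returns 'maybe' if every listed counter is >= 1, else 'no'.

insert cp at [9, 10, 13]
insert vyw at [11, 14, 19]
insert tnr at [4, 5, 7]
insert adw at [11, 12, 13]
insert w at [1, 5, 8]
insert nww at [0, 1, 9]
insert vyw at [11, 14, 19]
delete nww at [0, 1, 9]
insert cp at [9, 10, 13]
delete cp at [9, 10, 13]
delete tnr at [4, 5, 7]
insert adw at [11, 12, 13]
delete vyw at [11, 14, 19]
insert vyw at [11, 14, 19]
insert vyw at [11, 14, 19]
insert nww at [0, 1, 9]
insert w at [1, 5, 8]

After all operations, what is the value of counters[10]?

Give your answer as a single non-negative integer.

Step 1: insert cp at [9, 10, 13] -> counters=[0,0,0,0,0,0,0,0,0,1,1,0,0,1,0,0,0,0,0,0]
Step 2: insert vyw at [11, 14, 19] -> counters=[0,0,0,0,0,0,0,0,0,1,1,1,0,1,1,0,0,0,0,1]
Step 3: insert tnr at [4, 5, 7] -> counters=[0,0,0,0,1,1,0,1,0,1,1,1,0,1,1,0,0,0,0,1]
Step 4: insert adw at [11, 12, 13] -> counters=[0,0,0,0,1,1,0,1,0,1,1,2,1,2,1,0,0,0,0,1]
Step 5: insert w at [1, 5, 8] -> counters=[0,1,0,0,1,2,0,1,1,1,1,2,1,2,1,0,0,0,0,1]
Step 6: insert nww at [0, 1, 9] -> counters=[1,2,0,0,1,2,0,1,1,2,1,2,1,2,1,0,0,0,0,1]
Step 7: insert vyw at [11, 14, 19] -> counters=[1,2,0,0,1,2,0,1,1,2,1,3,1,2,2,0,0,0,0,2]
Step 8: delete nww at [0, 1, 9] -> counters=[0,1,0,0,1,2,0,1,1,1,1,3,1,2,2,0,0,0,0,2]
Step 9: insert cp at [9, 10, 13] -> counters=[0,1,0,0,1,2,0,1,1,2,2,3,1,3,2,0,0,0,0,2]
Step 10: delete cp at [9, 10, 13] -> counters=[0,1,0,0,1,2,0,1,1,1,1,3,1,2,2,0,0,0,0,2]
Step 11: delete tnr at [4, 5, 7] -> counters=[0,1,0,0,0,1,0,0,1,1,1,3,1,2,2,0,0,0,0,2]
Step 12: insert adw at [11, 12, 13] -> counters=[0,1,0,0,0,1,0,0,1,1,1,4,2,3,2,0,0,0,0,2]
Step 13: delete vyw at [11, 14, 19] -> counters=[0,1,0,0,0,1,0,0,1,1,1,3,2,3,1,0,0,0,0,1]
Step 14: insert vyw at [11, 14, 19] -> counters=[0,1,0,0,0,1,0,0,1,1,1,4,2,3,2,0,0,0,0,2]
Step 15: insert vyw at [11, 14, 19] -> counters=[0,1,0,0,0,1,0,0,1,1,1,5,2,3,3,0,0,0,0,3]
Step 16: insert nww at [0, 1, 9] -> counters=[1,2,0,0,0,1,0,0,1,2,1,5,2,3,3,0,0,0,0,3]
Step 17: insert w at [1, 5, 8] -> counters=[1,3,0,0,0,2,0,0,2,2,1,5,2,3,3,0,0,0,0,3]
Final counters=[1,3,0,0,0,2,0,0,2,2,1,5,2,3,3,0,0,0,0,3] -> counters[10]=1

Answer: 1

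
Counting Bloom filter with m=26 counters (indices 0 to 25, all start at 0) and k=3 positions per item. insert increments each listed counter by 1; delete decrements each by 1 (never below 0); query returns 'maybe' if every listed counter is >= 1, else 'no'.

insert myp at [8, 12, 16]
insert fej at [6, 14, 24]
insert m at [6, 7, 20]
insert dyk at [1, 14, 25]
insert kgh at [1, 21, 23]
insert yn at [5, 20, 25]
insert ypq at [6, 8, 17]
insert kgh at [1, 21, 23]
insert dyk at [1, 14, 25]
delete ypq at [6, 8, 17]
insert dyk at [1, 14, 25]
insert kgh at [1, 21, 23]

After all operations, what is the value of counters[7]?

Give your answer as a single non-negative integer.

Step 1: insert myp at [8, 12, 16] -> counters=[0,0,0,0,0,0,0,0,1,0,0,0,1,0,0,0,1,0,0,0,0,0,0,0,0,0]
Step 2: insert fej at [6, 14, 24] -> counters=[0,0,0,0,0,0,1,0,1,0,0,0,1,0,1,0,1,0,0,0,0,0,0,0,1,0]
Step 3: insert m at [6, 7, 20] -> counters=[0,0,0,0,0,0,2,1,1,0,0,0,1,0,1,0,1,0,0,0,1,0,0,0,1,0]
Step 4: insert dyk at [1, 14, 25] -> counters=[0,1,0,0,0,0,2,1,1,0,0,0,1,0,2,0,1,0,0,0,1,0,0,0,1,1]
Step 5: insert kgh at [1, 21, 23] -> counters=[0,2,0,0,0,0,2,1,1,0,0,0,1,0,2,0,1,0,0,0,1,1,0,1,1,1]
Step 6: insert yn at [5, 20, 25] -> counters=[0,2,0,0,0,1,2,1,1,0,0,0,1,0,2,0,1,0,0,0,2,1,0,1,1,2]
Step 7: insert ypq at [6, 8, 17] -> counters=[0,2,0,0,0,1,3,1,2,0,0,0,1,0,2,0,1,1,0,0,2,1,0,1,1,2]
Step 8: insert kgh at [1, 21, 23] -> counters=[0,3,0,0,0,1,3,1,2,0,0,0,1,0,2,0,1,1,0,0,2,2,0,2,1,2]
Step 9: insert dyk at [1, 14, 25] -> counters=[0,4,0,0,0,1,3,1,2,0,0,0,1,0,3,0,1,1,0,0,2,2,0,2,1,3]
Step 10: delete ypq at [6, 8, 17] -> counters=[0,4,0,0,0,1,2,1,1,0,0,0,1,0,3,0,1,0,0,0,2,2,0,2,1,3]
Step 11: insert dyk at [1, 14, 25] -> counters=[0,5,0,0,0,1,2,1,1,0,0,0,1,0,4,0,1,0,0,0,2,2,0,2,1,4]
Step 12: insert kgh at [1, 21, 23] -> counters=[0,6,0,0,0,1,2,1,1,0,0,0,1,0,4,0,1,0,0,0,2,3,0,3,1,4]
Final counters=[0,6,0,0,0,1,2,1,1,0,0,0,1,0,4,0,1,0,0,0,2,3,0,3,1,4] -> counters[7]=1

Answer: 1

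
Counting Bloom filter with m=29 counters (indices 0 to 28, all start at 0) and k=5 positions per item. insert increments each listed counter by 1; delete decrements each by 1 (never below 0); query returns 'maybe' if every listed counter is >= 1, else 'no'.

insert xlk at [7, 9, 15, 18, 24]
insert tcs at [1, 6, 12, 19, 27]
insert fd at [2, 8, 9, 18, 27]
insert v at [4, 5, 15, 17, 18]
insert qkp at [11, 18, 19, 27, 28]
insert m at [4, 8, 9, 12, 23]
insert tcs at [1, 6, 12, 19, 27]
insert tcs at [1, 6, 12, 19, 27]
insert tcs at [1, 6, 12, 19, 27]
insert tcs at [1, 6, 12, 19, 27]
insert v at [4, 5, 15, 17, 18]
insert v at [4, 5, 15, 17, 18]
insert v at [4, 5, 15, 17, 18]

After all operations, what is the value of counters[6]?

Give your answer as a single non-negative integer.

Answer: 5

Derivation:
Step 1: insert xlk at [7, 9, 15, 18, 24] -> counters=[0,0,0,0,0,0,0,1,0,1,0,0,0,0,0,1,0,0,1,0,0,0,0,0,1,0,0,0,0]
Step 2: insert tcs at [1, 6, 12, 19, 27] -> counters=[0,1,0,0,0,0,1,1,0,1,0,0,1,0,0,1,0,0,1,1,0,0,0,0,1,0,0,1,0]
Step 3: insert fd at [2, 8, 9, 18, 27] -> counters=[0,1,1,0,0,0,1,1,1,2,0,0,1,0,0,1,0,0,2,1,0,0,0,0,1,0,0,2,0]
Step 4: insert v at [4, 5, 15, 17, 18] -> counters=[0,1,1,0,1,1,1,1,1,2,0,0,1,0,0,2,0,1,3,1,0,0,0,0,1,0,0,2,0]
Step 5: insert qkp at [11, 18, 19, 27, 28] -> counters=[0,1,1,0,1,1,1,1,1,2,0,1,1,0,0,2,0,1,4,2,0,0,0,0,1,0,0,3,1]
Step 6: insert m at [4, 8, 9, 12, 23] -> counters=[0,1,1,0,2,1,1,1,2,3,0,1,2,0,0,2,0,1,4,2,0,0,0,1,1,0,0,3,1]
Step 7: insert tcs at [1, 6, 12, 19, 27] -> counters=[0,2,1,0,2,1,2,1,2,3,0,1,3,0,0,2,0,1,4,3,0,0,0,1,1,0,0,4,1]
Step 8: insert tcs at [1, 6, 12, 19, 27] -> counters=[0,3,1,0,2,1,3,1,2,3,0,1,4,0,0,2,0,1,4,4,0,0,0,1,1,0,0,5,1]
Step 9: insert tcs at [1, 6, 12, 19, 27] -> counters=[0,4,1,0,2,1,4,1,2,3,0,1,5,0,0,2,0,1,4,5,0,0,0,1,1,0,0,6,1]
Step 10: insert tcs at [1, 6, 12, 19, 27] -> counters=[0,5,1,0,2,1,5,1,2,3,0,1,6,0,0,2,0,1,4,6,0,0,0,1,1,0,0,7,1]
Step 11: insert v at [4, 5, 15, 17, 18] -> counters=[0,5,1,0,3,2,5,1,2,3,0,1,6,0,0,3,0,2,5,6,0,0,0,1,1,0,0,7,1]
Step 12: insert v at [4, 5, 15, 17, 18] -> counters=[0,5,1,0,4,3,5,1,2,3,0,1,6,0,0,4,0,3,6,6,0,0,0,1,1,0,0,7,1]
Step 13: insert v at [4, 5, 15, 17, 18] -> counters=[0,5,1,0,5,4,5,1,2,3,0,1,6,0,0,5,0,4,7,6,0,0,0,1,1,0,0,7,1]
Final counters=[0,5,1,0,5,4,5,1,2,3,0,1,6,0,0,5,0,4,7,6,0,0,0,1,1,0,0,7,1] -> counters[6]=5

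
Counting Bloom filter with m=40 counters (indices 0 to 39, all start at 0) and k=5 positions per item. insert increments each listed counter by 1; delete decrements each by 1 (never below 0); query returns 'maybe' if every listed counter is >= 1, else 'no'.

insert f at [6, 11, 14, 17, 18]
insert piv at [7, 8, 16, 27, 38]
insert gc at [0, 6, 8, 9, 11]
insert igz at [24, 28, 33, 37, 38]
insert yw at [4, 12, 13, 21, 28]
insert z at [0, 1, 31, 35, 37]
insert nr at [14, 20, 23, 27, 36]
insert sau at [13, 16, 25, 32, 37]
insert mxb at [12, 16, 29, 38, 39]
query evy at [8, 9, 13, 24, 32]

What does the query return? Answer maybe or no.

Answer: maybe

Derivation:
Step 1: insert f at [6, 11, 14, 17, 18] -> counters=[0,0,0,0,0,0,1,0,0,0,0,1,0,0,1,0,0,1,1,0,0,0,0,0,0,0,0,0,0,0,0,0,0,0,0,0,0,0,0,0]
Step 2: insert piv at [7, 8, 16, 27, 38] -> counters=[0,0,0,0,0,0,1,1,1,0,0,1,0,0,1,0,1,1,1,0,0,0,0,0,0,0,0,1,0,0,0,0,0,0,0,0,0,0,1,0]
Step 3: insert gc at [0, 6, 8, 9, 11] -> counters=[1,0,0,0,0,0,2,1,2,1,0,2,0,0,1,0,1,1,1,0,0,0,0,0,0,0,0,1,0,0,0,0,0,0,0,0,0,0,1,0]
Step 4: insert igz at [24, 28, 33, 37, 38] -> counters=[1,0,0,0,0,0,2,1,2,1,0,2,0,0,1,0,1,1,1,0,0,0,0,0,1,0,0,1,1,0,0,0,0,1,0,0,0,1,2,0]
Step 5: insert yw at [4, 12, 13, 21, 28] -> counters=[1,0,0,0,1,0,2,1,2,1,0,2,1,1,1,0,1,1,1,0,0,1,0,0,1,0,0,1,2,0,0,0,0,1,0,0,0,1,2,0]
Step 6: insert z at [0, 1, 31, 35, 37] -> counters=[2,1,0,0,1,0,2,1,2,1,0,2,1,1,1,0,1,1,1,0,0,1,0,0,1,0,0,1,2,0,0,1,0,1,0,1,0,2,2,0]
Step 7: insert nr at [14, 20, 23, 27, 36] -> counters=[2,1,0,0,1,0,2,1,2,1,0,2,1,1,2,0,1,1,1,0,1,1,0,1,1,0,0,2,2,0,0,1,0,1,0,1,1,2,2,0]
Step 8: insert sau at [13, 16, 25, 32, 37] -> counters=[2,1,0,0,1,0,2,1,2,1,0,2,1,2,2,0,2,1,1,0,1,1,0,1,1,1,0,2,2,0,0,1,1,1,0,1,1,3,2,0]
Step 9: insert mxb at [12, 16, 29, 38, 39] -> counters=[2,1,0,0,1,0,2,1,2,1,0,2,2,2,2,0,3,1,1,0,1,1,0,1,1,1,0,2,2,1,0,1,1,1,0,1,1,3,3,1]
Query evy: check counters[8]=2 counters[9]=1 counters[13]=2 counters[24]=1 counters[32]=1 -> maybe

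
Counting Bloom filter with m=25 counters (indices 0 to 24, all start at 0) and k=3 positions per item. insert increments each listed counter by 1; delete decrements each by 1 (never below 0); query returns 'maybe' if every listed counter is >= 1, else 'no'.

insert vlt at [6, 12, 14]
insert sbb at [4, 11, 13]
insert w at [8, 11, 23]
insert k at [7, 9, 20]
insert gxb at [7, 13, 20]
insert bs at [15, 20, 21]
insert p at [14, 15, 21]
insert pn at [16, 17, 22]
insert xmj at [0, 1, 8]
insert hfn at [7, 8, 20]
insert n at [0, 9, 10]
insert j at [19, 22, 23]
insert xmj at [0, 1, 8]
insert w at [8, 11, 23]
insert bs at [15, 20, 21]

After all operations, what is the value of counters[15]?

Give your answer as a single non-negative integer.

Answer: 3

Derivation:
Step 1: insert vlt at [6, 12, 14] -> counters=[0,0,0,0,0,0,1,0,0,0,0,0,1,0,1,0,0,0,0,0,0,0,0,0,0]
Step 2: insert sbb at [4, 11, 13] -> counters=[0,0,0,0,1,0,1,0,0,0,0,1,1,1,1,0,0,0,0,0,0,0,0,0,0]
Step 3: insert w at [8, 11, 23] -> counters=[0,0,0,0,1,0,1,0,1,0,0,2,1,1,1,0,0,0,0,0,0,0,0,1,0]
Step 4: insert k at [7, 9, 20] -> counters=[0,0,0,0,1,0,1,1,1,1,0,2,1,1,1,0,0,0,0,0,1,0,0,1,0]
Step 5: insert gxb at [7, 13, 20] -> counters=[0,0,0,0,1,0,1,2,1,1,0,2,1,2,1,0,0,0,0,0,2,0,0,1,0]
Step 6: insert bs at [15, 20, 21] -> counters=[0,0,0,0,1,0,1,2,1,1,0,2,1,2,1,1,0,0,0,0,3,1,0,1,0]
Step 7: insert p at [14, 15, 21] -> counters=[0,0,0,0,1,0,1,2,1,1,0,2,1,2,2,2,0,0,0,0,3,2,0,1,0]
Step 8: insert pn at [16, 17, 22] -> counters=[0,0,0,0,1,0,1,2,1,1,0,2,1,2,2,2,1,1,0,0,3,2,1,1,0]
Step 9: insert xmj at [0, 1, 8] -> counters=[1,1,0,0,1,0,1,2,2,1,0,2,1,2,2,2,1,1,0,0,3,2,1,1,0]
Step 10: insert hfn at [7, 8, 20] -> counters=[1,1,0,0,1,0,1,3,3,1,0,2,1,2,2,2,1,1,0,0,4,2,1,1,0]
Step 11: insert n at [0, 9, 10] -> counters=[2,1,0,0,1,0,1,3,3,2,1,2,1,2,2,2,1,1,0,0,4,2,1,1,0]
Step 12: insert j at [19, 22, 23] -> counters=[2,1,0,0,1,0,1,3,3,2,1,2,1,2,2,2,1,1,0,1,4,2,2,2,0]
Step 13: insert xmj at [0, 1, 8] -> counters=[3,2,0,0,1,0,1,3,4,2,1,2,1,2,2,2,1,1,0,1,4,2,2,2,0]
Step 14: insert w at [8, 11, 23] -> counters=[3,2,0,0,1,0,1,3,5,2,1,3,1,2,2,2,1,1,0,1,4,2,2,3,0]
Step 15: insert bs at [15, 20, 21] -> counters=[3,2,0,0,1,0,1,3,5,2,1,3,1,2,2,3,1,1,0,1,5,3,2,3,0]
Final counters=[3,2,0,0,1,0,1,3,5,2,1,3,1,2,2,3,1,1,0,1,5,3,2,3,0] -> counters[15]=3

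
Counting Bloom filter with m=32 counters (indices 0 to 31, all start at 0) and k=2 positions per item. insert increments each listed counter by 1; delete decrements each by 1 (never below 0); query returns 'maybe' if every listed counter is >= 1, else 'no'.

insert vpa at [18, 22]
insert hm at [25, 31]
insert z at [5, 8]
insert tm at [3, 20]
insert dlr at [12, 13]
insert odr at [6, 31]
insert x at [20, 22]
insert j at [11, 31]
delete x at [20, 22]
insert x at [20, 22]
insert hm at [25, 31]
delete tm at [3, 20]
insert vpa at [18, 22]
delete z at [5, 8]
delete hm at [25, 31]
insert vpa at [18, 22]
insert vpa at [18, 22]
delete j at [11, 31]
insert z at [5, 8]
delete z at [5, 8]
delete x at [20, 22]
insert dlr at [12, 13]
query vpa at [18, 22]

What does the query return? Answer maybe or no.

Step 1: insert vpa at [18, 22] -> counters=[0,0,0,0,0,0,0,0,0,0,0,0,0,0,0,0,0,0,1,0,0,0,1,0,0,0,0,0,0,0,0,0]
Step 2: insert hm at [25, 31] -> counters=[0,0,0,0,0,0,0,0,0,0,0,0,0,0,0,0,0,0,1,0,0,0,1,0,0,1,0,0,0,0,0,1]
Step 3: insert z at [5, 8] -> counters=[0,0,0,0,0,1,0,0,1,0,0,0,0,0,0,0,0,0,1,0,0,0,1,0,0,1,0,0,0,0,0,1]
Step 4: insert tm at [3, 20] -> counters=[0,0,0,1,0,1,0,0,1,0,0,0,0,0,0,0,0,0,1,0,1,0,1,0,0,1,0,0,0,0,0,1]
Step 5: insert dlr at [12, 13] -> counters=[0,0,0,1,0,1,0,0,1,0,0,0,1,1,0,0,0,0,1,0,1,0,1,0,0,1,0,0,0,0,0,1]
Step 6: insert odr at [6, 31] -> counters=[0,0,0,1,0,1,1,0,1,0,0,0,1,1,0,0,0,0,1,0,1,0,1,0,0,1,0,0,0,0,0,2]
Step 7: insert x at [20, 22] -> counters=[0,0,0,1,0,1,1,0,1,0,0,0,1,1,0,0,0,0,1,0,2,0,2,0,0,1,0,0,0,0,0,2]
Step 8: insert j at [11, 31] -> counters=[0,0,0,1,0,1,1,0,1,0,0,1,1,1,0,0,0,0,1,0,2,0,2,0,0,1,0,0,0,0,0,3]
Step 9: delete x at [20, 22] -> counters=[0,0,0,1,0,1,1,0,1,0,0,1,1,1,0,0,0,0,1,0,1,0,1,0,0,1,0,0,0,0,0,3]
Step 10: insert x at [20, 22] -> counters=[0,0,0,1,0,1,1,0,1,0,0,1,1,1,0,0,0,0,1,0,2,0,2,0,0,1,0,0,0,0,0,3]
Step 11: insert hm at [25, 31] -> counters=[0,0,0,1,0,1,1,0,1,0,0,1,1,1,0,0,0,0,1,0,2,0,2,0,0,2,0,0,0,0,0,4]
Step 12: delete tm at [3, 20] -> counters=[0,0,0,0,0,1,1,0,1,0,0,1,1,1,0,0,0,0,1,0,1,0,2,0,0,2,0,0,0,0,0,4]
Step 13: insert vpa at [18, 22] -> counters=[0,0,0,0,0,1,1,0,1,0,0,1,1,1,0,0,0,0,2,0,1,0,3,0,0,2,0,0,0,0,0,4]
Step 14: delete z at [5, 8] -> counters=[0,0,0,0,0,0,1,0,0,0,0,1,1,1,0,0,0,0,2,0,1,0,3,0,0,2,0,0,0,0,0,4]
Step 15: delete hm at [25, 31] -> counters=[0,0,0,0,0,0,1,0,0,0,0,1,1,1,0,0,0,0,2,0,1,0,3,0,0,1,0,0,0,0,0,3]
Step 16: insert vpa at [18, 22] -> counters=[0,0,0,0,0,0,1,0,0,0,0,1,1,1,0,0,0,0,3,0,1,0,4,0,0,1,0,0,0,0,0,3]
Step 17: insert vpa at [18, 22] -> counters=[0,0,0,0,0,0,1,0,0,0,0,1,1,1,0,0,0,0,4,0,1,0,5,0,0,1,0,0,0,0,0,3]
Step 18: delete j at [11, 31] -> counters=[0,0,0,0,0,0,1,0,0,0,0,0,1,1,0,0,0,0,4,0,1,0,5,0,0,1,0,0,0,0,0,2]
Step 19: insert z at [5, 8] -> counters=[0,0,0,0,0,1,1,0,1,0,0,0,1,1,0,0,0,0,4,0,1,0,5,0,0,1,0,0,0,0,0,2]
Step 20: delete z at [5, 8] -> counters=[0,0,0,0,0,0,1,0,0,0,0,0,1,1,0,0,0,0,4,0,1,0,5,0,0,1,0,0,0,0,0,2]
Step 21: delete x at [20, 22] -> counters=[0,0,0,0,0,0,1,0,0,0,0,0,1,1,0,0,0,0,4,0,0,0,4,0,0,1,0,0,0,0,0,2]
Step 22: insert dlr at [12, 13] -> counters=[0,0,0,0,0,0,1,0,0,0,0,0,2,2,0,0,0,0,4,0,0,0,4,0,0,1,0,0,0,0,0,2]
Query vpa: check counters[18]=4 counters[22]=4 -> maybe

Answer: maybe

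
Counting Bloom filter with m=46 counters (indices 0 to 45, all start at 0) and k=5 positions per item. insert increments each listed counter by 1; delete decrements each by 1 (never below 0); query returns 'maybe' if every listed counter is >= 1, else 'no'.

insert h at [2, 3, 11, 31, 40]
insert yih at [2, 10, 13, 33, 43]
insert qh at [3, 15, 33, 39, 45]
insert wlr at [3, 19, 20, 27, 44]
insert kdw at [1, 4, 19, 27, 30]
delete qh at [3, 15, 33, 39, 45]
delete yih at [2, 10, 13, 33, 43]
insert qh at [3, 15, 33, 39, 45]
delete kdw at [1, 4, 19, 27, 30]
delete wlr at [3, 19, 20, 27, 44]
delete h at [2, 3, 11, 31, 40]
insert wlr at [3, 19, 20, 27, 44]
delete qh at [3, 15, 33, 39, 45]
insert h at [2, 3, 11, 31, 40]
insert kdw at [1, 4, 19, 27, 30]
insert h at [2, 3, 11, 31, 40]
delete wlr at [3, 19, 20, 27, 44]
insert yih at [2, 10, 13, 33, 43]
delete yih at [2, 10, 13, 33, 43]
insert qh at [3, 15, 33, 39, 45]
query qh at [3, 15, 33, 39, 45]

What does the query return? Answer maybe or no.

Answer: maybe

Derivation:
Step 1: insert h at [2, 3, 11, 31, 40] -> counters=[0,0,1,1,0,0,0,0,0,0,0,1,0,0,0,0,0,0,0,0,0,0,0,0,0,0,0,0,0,0,0,1,0,0,0,0,0,0,0,0,1,0,0,0,0,0]
Step 2: insert yih at [2, 10, 13, 33, 43] -> counters=[0,0,2,1,0,0,0,0,0,0,1,1,0,1,0,0,0,0,0,0,0,0,0,0,0,0,0,0,0,0,0,1,0,1,0,0,0,0,0,0,1,0,0,1,0,0]
Step 3: insert qh at [3, 15, 33, 39, 45] -> counters=[0,0,2,2,0,0,0,0,0,0,1,1,0,1,0,1,0,0,0,0,0,0,0,0,0,0,0,0,0,0,0,1,0,2,0,0,0,0,0,1,1,0,0,1,0,1]
Step 4: insert wlr at [3, 19, 20, 27, 44] -> counters=[0,0,2,3,0,0,0,0,0,0,1,1,0,1,0,1,0,0,0,1,1,0,0,0,0,0,0,1,0,0,0,1,0,2,0,0,0,0,0,1,1,0,0,1,1,1]
Step 5: insert kdw at [1, 4, 19, 27, 30] -> counters=[0,1,2,3,1,0,0,0,0,0,1,1,0,1,0,1,0,0,0,2,1,0,0,0,0,0,0,2,0,0,1,1,0,2,0,0,0,0,0,1,1,0,0,1,1,1]
Step 6: delete qh at [3, 15, 33, 39, 45] -> counters=[0,1,2,2,1,0,0,0,0,0,1,1,0,1,0,0,0,0,0,2,1,0,0,0,0,0,0,2,0,0,1,1,0,1,0,0,0,0,0,0,1,0,0,1,1,0]
Step 7: delete yih at [2, 10, 13, 33, 43] -> counters=[0,1,1,2,1,0,0,0,0,0,0,1,0,0,0,0,0,0,0,2,1,0,0,0,0,0,0,2,0,0,1,1,0,0,0,0,0,0,0,0,1,0,0,0,1,0]
Step 8: insert qh at [3, 15, 33, 39, 45] -> counters=[0,1,1,3,1,0,0,0,0,0,0,1,0,0,0,1,0,0,0,2,1,0,0,0,0,0,0,2,0,0,1,1,0,1,0,0,0,0,0,1,1,0,0,0,1,1]
Step 9: delete kdw at [1, 4, 19, 27, 30] -> counters=[0,0,1,3,0,0,0,0,0,0,0,1,0,0,0,1,0,0,0,1,1,0,0,0,0,0,0,1,0,0,0,1,0,1,0,0,0,0,0,1,1,0,0,0,1,1]
Step 10: delete wlr at [3, 19, 20, 27, 44] -> counters=[0,0,1,2,0,0,0,0,0,0,0,1,0,0,0,1,0,0,0,0,0,0,0,0,0,0,0,0,0,0,0,1,0,1,0,0,0,0,0,1,1,0,0,0,0,1]
Step 11: delete h at [2, 3, 11, 31, 40] -> counters=[0,0,0,1,0,0,0,0,0,0,0,0,0,0,0,1,0,0,0,0,0,0,0,0,0,0,0,0,0,0,0,0,0,1,0,0,0,0,0,1,0,0,0,0,0,1]
Step 12: insert wlr at [3, 19, 20, 27, 44] -> counters=[0,0,0,2,0,0,0,0,0,0,0,0,0,0,0,1,0,0,0,1,1,0,0,0,0,0,0,1,0,0,0,0,0,1,0,0,0,0,0,1,0,0,0,0,1,1]
Step 13: delete qh at [3, 15, 33, 39, 45] -> counters=[0,0,0,1,0,0,0,0,0,0,0,0,0,0,0,0,0,0,0,1,1,0,0,0,0,0,0,1,0,0,0,0,0,0,0,0,0,0,0,0,0,0,0,0,1,0]
Step 14: insert h at [2, 3, 11, 31, 40] -> counters=[0,0,1,2,0,0,0,0,0,0,0,1,0,0,0,0,0,0,0,1,1,0,0,0,0,0,0,1,0,0,0,1,0,0,0,0,0,0,0,0,1,0,0,0,1,0]
Step 15: insert kdw at [1, 4, 19, 27, 30] -> counters=[0,1,1,2,1,0,0,0,0,0,0,1,0,0,0,0,0,0,0,2,1,0,0,0,0,0,0,2,0,0,1,1,0,0,0,0,0,0,0,0,1,0,0,0,1,0]
Step 16: insert h at [2, 3, 11, 31, 40] -> counters=[0,1,2,3,1,0,0,0,0,0,0,2,0,0,0,0,0,0,0,2,1,0,0,0,0,0,0,2,0,0,1,2,0,0,0,0,0,0,0,0,2,0,0,0,1,0]
Step 17: delete wlr at [3, 19, 20, 27, 44] -> counters=[0,1,2,2,1,0,0,0,0,0,0,2,0,0,0,0,0,0,0,1,0,0,0,0,0,0,0,1,0,0,1,2,0,0,0,0,0,0,0,0,2,0,0,0,0,0]
Step 18: insert yih at [2, 10, 13, 33, 43] -> counters=[0,1,3,2,1,0,0,0,0,0,1,2,0,1,0,0,0,0,0,1,0,0,0,0,0,0,0,1,0,0,1,2,0,1,0,0,0,0,0,0,2,0,0,1,0,0]
Step 19: delete yih at [2, 10, 13, 33, 43] -> counters=[0,1,2,2,1,0,0,0,0,0,0,2,0,0,0,0,0,0,0,1,0,0,0,0,0,0,0,1,0,0,1,2,0,0,0,0,0,0,0,0,2,0,0,0,0,0]
Step 20: insert qh at [3, 15, 33, 39, 45] -> counters=[0,1,2,3,1,0,0,0,0,0,0,2,0,0,0,1,0,0,0,1,0,0,0,0,0,0,0,1,0,0,1,2,0,1,0,0,0,0,0,1,2,0,0,0,0,1]
Query qh: check counters[3]=3 counters[15]=1 counters[33]=1 counters[39]=1 counters[45]=1 -> maybe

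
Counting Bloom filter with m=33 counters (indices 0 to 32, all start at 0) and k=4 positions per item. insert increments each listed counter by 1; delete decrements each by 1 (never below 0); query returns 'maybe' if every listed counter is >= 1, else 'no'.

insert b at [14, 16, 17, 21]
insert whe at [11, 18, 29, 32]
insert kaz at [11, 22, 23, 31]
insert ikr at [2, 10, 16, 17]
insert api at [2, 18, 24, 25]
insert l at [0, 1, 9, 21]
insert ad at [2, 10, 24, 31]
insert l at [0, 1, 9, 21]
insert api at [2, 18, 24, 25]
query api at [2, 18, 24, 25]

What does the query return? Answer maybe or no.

Step 1: insert b at [14, 16, 17, 21] -> counters=[0,0,0,0,0,0,0,0,0,0,0,0,0,0,1,0,1,1,0,0,0,1,0,0,0,0,0,0,0,0,0,0,0]
Step 2: insert whe at [11, 18, 29, 32] -> counters=[0,0,0,0,0,0,0,0,0,0,0,1,0,0,1,0,1,1,1,0,0,1,0,0,0,0,0,0,0,1,0,0,1]
Step 3: insert kaz at [11, 22, 23, 31] -> counters=[0,0,0,0,0,0,0,0,0,0,0,2,0,0,1,0,1,1,1,0,0,1,1,1,0,0,0,0,0,1,0,1,1]
Step 4: insert ikr at [2, 10, 16, 17] -> counters=[0,0,1,0,0,0,0,0,0,0,1,2,0,0,1,0,2,2,1,0,0,1,1,1,0,0,0,0,0,1,0,1,1]
Step 5: insert api at [2, 18, 24, 25] -> counters=[0,0,2,0,0,0,0,0,0,0,1,2,0,0,1,0,2,2,2,0,0,1,1,1,1,1,0,0,0,1,0,1,1]
Step 6: insert l at [0, 1, 9, 21] -> counters=[1,1,2,0,0,0,0,0,0,1,1,2,0,0,1,0,2,2,2,0,0,2,1,1,1,1,0,0,0,1,0,1,1]
Step 7: insert ad at [2, 10, 24, 31] -> counters=[1,1,3,0,0,0,0,0,0,1,2,2,0,0,1,0,2,2,2,0,0,2,1,1,2,1,0,0,0,1,0,2,1]
Step 8: insert l at [0, 1, 9, 21] -> counters=[2,2,3,0,0,0,0,0,0,2,2,2,0,0,1,0,2,2,2,0,0,3,1,1,2,1,0,0,0,1,0,2,1]
Step 9: insert api at [2, 18, 24, 25] -> counters=[2,2,4,0,0,0,0,0,0,2,2,2,0,0,1,0,2,2,3,0,0,3,1,1,3,2,0,0,0,1,0,2,1]
Query api: check counters[2]=4 counters[18]=3 counters[24]=3 counters[25]=2 -> maybe

Answer: maybe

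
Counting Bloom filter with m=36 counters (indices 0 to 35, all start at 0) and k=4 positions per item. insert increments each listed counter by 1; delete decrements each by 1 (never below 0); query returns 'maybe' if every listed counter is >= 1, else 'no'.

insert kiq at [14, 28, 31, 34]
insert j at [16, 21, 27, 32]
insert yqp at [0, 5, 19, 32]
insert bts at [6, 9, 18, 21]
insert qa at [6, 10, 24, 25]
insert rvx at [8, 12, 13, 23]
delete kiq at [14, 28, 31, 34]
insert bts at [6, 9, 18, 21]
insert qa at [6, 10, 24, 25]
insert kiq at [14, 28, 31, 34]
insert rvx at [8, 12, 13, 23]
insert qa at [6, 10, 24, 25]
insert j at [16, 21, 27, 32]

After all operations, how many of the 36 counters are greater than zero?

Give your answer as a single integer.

Step 1: insert kiq at [14, 28, 31, 34] -> counters=[0,0,0,0,0,0,0,0,0,0,0,0,0,0,1,0,0,0,0,0,0,0,0,0,0,0,0,0,1,0,0,1,0,0,1,0]
Step 2: insert j at [16, 21, 27, 32] -> counters=[0,0,0,0,0,0,0,0,0,0,0,0,0,0,1,0,1,0,0,0,0,1,0,0,0,0,0,1,1,0,0,1,1,0,1,0]
Step 3: insert yqp at [0, 5, 19, 32] -> counters=[1,0,0,0,0,1,0,0,0,0,0,0,0,0,1,0,1,0,0,1,0,1,0,0,0,0,0,1,1,0,0,1,2,0,1,0]
Step 4: insert bts at [6, 9, 18, 21] -> counters=[1,0,0,0,0,1,1,0,0,1,0,0,0,0,1,0,1,0,1,1,0,2,0,0,0,0,0,1,1,0,0,1,2,0,1,0]
Step 5: insert qa at [6, 10, 24, 25] -> counters=[1,0,0,0,0,1,2,0,0,1,1,0,0,0,1,0,1,0,1,1,0,2,0,0,1,1,0,1,1,0,0,1,2,0,1,0]
Step 6: insert rvx at [8, 12, 13, 23] -> counters=[1,0,0,0,0,1,2,0,1,1,1,0,1,1,1,0,1,0,1,1,0,2,0,1,1,1,0,1,1,0,0,1,2,0,1,0]
Step 7: delete kiq at [14, 28, 31, 34] -> counters=[1,0,0,0,0,1,2,0,1,1,1,0,1,1,0,0,1,0,1,1,0,2,0,1,1,1,0,1,0,0,0,0,2,0,0,0]
Step 8: insert bts at [6, 9, 18, 21] -> counters=[1,0,0,0,0,1,3,0,1,2,1,0,1,1,0,0,1,0,2,1,0,3,0,1,1,1,0,1,0,0,0,0,2,0,0,0]
Step 9: insert qa at [6, 10, 24, 25] -> counters=[1,0,0,0,0,1,4,0,1,2,2,0,1,1,0,0,1,0,2,1,0,3,0,1,2,2,0,1,0,0,0,0,2,0,0,0]
Step 10: insert kiq at [14, 28, 31, 34] -> counters=[1,0,0,0,0,1,4,0,1,2,2,0,1,1,1,0,1,0,2,1,0,3,0,1,2,2,0,1,1,0,0,1,2,0,1,0]
Step 11: insert rvx at [8, 12, 13, 23] -> counters=[1,0,0,0,0,1,4,0,2,2,2,0,2,2,1,0,1,0,2,1,0,3,0,2,2,2,0,1,1,0,0,1,2,0,1,0]
Step 12: insert qa at [6, 10, 24, 25] -> counters=[1,0,0,0,0,1,5,0,2,2,3,0,2,2,1,0,1,0,2,1,0,3,0,2,3,3,0,1,1,0,0,1,2,0,1,0]
Step 13: insert j at [16, 21, 27, 32] -> counters=[1,0,0,0,0,1,5,0,2,2,3,0,2,2,1,0,2,0,2,1,0,4,0,2,3,3,0,2,1,0,0,1,3,0,1,0]
Final counters=[1,0,0,0,0,1,5,0,2,2,3,0,2,2,1,0,2,0,2,1,0,4,0,2,3,3,0,2,1,0,0,1,3,0,1,0] -> 21 nonzero

Answer: 21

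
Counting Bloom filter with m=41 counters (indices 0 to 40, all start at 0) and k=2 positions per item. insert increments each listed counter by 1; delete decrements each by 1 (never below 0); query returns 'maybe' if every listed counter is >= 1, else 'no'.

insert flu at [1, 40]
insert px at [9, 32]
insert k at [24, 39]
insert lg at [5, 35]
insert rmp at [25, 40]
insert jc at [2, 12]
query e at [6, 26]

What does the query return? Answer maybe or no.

Step 1: insert flu at [1, 40] -> counters=[0,1,0,0,0,0,0,0,0,0,0,0,0,0,0,0,0,0,0,0,0,0,0,0,0,0,0,0,0,0,0,0,0,0,0,0,0,0,0,0,1]
Step 2: insert px at [9, 32] -> counters=[0,1,0,0,0,0,0,0,0,1,0,0,0,0,0,0,0,0,0,0,0,0,0,0,0,0,0,0,0,0,0,0,1,0,0,0,0,0,0,0,1]
Step 3: insert k at [24, 39] -> counters=[0,1,0,0,0,0,0,0,0,1,0,0,0,0,0,0,0,0,0,0,0,0,0,0,1,0,0,0,0,0,0,0,1,0,0,0,0,0,0,1,1]
Step 4: insert lg at [5, 35] -> counters=[0,1,0,0,0,1,0,0,0,1,0,0,0,0,0,0,0,0,0,0,0,0,0,0,1,0,0,0,0,0,0,0,1,0,0,1,0,0,0,1,1]
Step 5: insert rmp at [25, 40] -> counters=[0,1,0,0,0,1,0,0,0,1,0,0,0,0,0,0,0,0,0,0,0,0,0,0,1,1,0,0,0,0,0,0,1,0,0,1,0,0,0,1,2]
Step 6: insert jc at [2, 12] -> counters=[0,1,1,0,0,1,0,0,0,1,0,0,1,0,0,0,0,0,0,0,0,0,0,0,1,1,0,0,0,0,0,0,1,0,0,1,0,0,0,1,2]
Query e: check counters[6]=0 counters[26]=0 -> no

Answer: no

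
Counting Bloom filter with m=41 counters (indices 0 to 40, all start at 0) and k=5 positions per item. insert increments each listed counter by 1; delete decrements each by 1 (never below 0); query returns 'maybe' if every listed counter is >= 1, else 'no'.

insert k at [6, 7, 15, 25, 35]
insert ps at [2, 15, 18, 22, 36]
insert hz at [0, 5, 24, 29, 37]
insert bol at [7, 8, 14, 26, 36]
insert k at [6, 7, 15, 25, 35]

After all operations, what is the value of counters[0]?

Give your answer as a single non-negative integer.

Answer: 1

Derivation:
Step 1: insert k at [6, 7, 15, 25, 35] -> counters=[0,0,0,0,0,0,1,1,0,0,0,0,0,0,0,1,0,0,0,0,0,0,0,0,0,1,0,0,0,0,0,0,0,0,0,1,0,0,0,0,0]
Step 2: insert ps at [2, 15, 18, 22, 36] -> counters=[0,0,1,0,0,0,1,1,0,0,0,0,0,0,0,2,0,0,1,0,0,0,1,0,0,1,0,0,0,0,0,0,0,0,0,1,1,0,0,0,0]
Step 3: insert hz at [0, 5, 24, 29, 37] -> counters=[1,0,1,0,0,1,1,1,0,0,0,0,0,0,0,2,0,0,1,0,0,0,1,0,1,1,0,0,0,1,0,0,0,0,0,1,1,1,0,0,0]
Step 4: insert bol at [7, 8, 14, 26, 36] -> counters=[1,0,1,0,0,1,1,2,1,0,0,0,0,0,1,2,0,0,1,0,0,0,1,0,1,1,1,0,0,1,0,0,0,0,0,1,2,1,0,0,0]
Step 5: insert k at [6, 7, 15, 25, 35] -> counters=[1,0,1,0,0,1,2,3,1,0,0,0,0,0,1,3,0,0,1,0,0,0,1,0,1,2,1,0,0,1,0,0,0,0,0,2,2,1,0,0,0]
Final counters=[1,0,1,0,0,1,2,3,1,0,0,0,0,0,1,3,0,0,1,0,0,0,1,0,1,2,1,0,0,1,0,0,0,0,0,2,2,1,0,0,0] -> counters[0]=1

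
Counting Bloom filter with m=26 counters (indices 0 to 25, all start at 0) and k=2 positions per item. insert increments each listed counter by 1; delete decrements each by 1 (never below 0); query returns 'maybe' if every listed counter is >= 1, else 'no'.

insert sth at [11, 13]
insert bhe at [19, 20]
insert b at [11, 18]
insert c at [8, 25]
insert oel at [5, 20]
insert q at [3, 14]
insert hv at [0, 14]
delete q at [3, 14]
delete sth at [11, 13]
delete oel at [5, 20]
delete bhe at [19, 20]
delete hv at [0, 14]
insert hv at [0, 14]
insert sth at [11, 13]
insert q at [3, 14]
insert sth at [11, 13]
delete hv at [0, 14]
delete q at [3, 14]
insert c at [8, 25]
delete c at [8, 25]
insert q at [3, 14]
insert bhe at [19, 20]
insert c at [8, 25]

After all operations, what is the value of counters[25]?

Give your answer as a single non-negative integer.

Step 1: insert sth at [11, 13] -> counters=[0,0,0,0,0,0,0,0,0,0,0,1,0,1,0,0,0,0,0,0,0,0,0,0,0,0]
Step 2: insert bhe at [19, 20] -> counters=[0,0,0,0,0,0,0,0,0,0,0,1,0,1,0,0,0,0,0,1,1,0,0,0,0,0]
Step 3: insert b at [11, 18] -> counters=[0,0,0,0,0,0,0,0,0,0,0,2,0,1,0,0,0,0,1,1,1,0,0,0,0,0]
Step 4: insert c at [8, 25] -> counters=[0,0,0,0,0,0,0,0,1,0,0,2,0,1,0,0,0,0,1,1,1,0,0,0,0,1]
Step 5: insert oel at [5, 20] -> counters=[0,0,0,0,0,1,0,0,1,0,0,2,0,1,0,0,0,0,1,1,2,0,0,0,0,1]
Step 6: insert q at [3, 14] -> counters=[0,0,0,1,0,1,0,0,1,0,0,2,0,1,1,0,0,0,1,1,2,0,0,0,0,1]
Step 7: insert hv at [0, 14] -> counters=[1,0,0,1,0,1,0,0,1,0,0,2,0,1,2,0,0,0,1,1,2,0,0,0,0,1]
Step 8: delete q at [3, 14] -> counters=[1,0,0,0,0,1,0,0,1,0,0,2,0,1,1,0,0,0,1,1,2,0,0,0,0,1]
Step 9: delete sth at [11, 13] -> counters=[1,0,0,0,0,1,0,0,1,0,0,1,0,0,1,0,0,0,1,1,2,0,0,0,0,1]
Step 10: delete oel at [5, 20] -> counters=[1,0,0,0,0,0,0,0,1,0,0,1,0,0,1,0,0,0,1,1,1,0,0,0,0,1]
Step 11: delete bhe at [19, 20] -> counters=[1,0,0,0,0,0,0,0,1,0,0,1,0,0,1,0,0,0,1,0,0,0,0,0,0,1]
Step 12: delete hv at [0, 14] -> counters=[0,0,0,0,0,0,0,0,1,0,0,1,0,0,0,0,0,0,1,0,0,0,0,0,0,1]
Step 13: insert hv at [0, 14] -> counters=[1,0,0,0,0,0,0,0,1,0,0,1,0,0,1,0,0,0,1,0,0,0,0,0,0,1]
Step 14: insert sth at [11, 13] -> counters=[1,0,0,0,0,0,0,0,1,0,0,2,0,1,1,0,0,0,1,0,0,0,0,0,0,1]
Step 15: insert q at [3, 14] -> counters=[1,0,0,1,0,0,0,0,1,0,0,2,0,1,2,0,0,0,1,0,0,0,0,0,0,1]
Step 16: insert sth at [11, 13] -> counters=[1,0,0,1,0,0,0,0,1,0,0,3,0,2,2,0,0,0,1,0,0,0,0,0,0,1]
Step 17: delete hv at [0, 14] -> counters=[0,0,0,1,0,0,0,0,1,0,0,3,0,2,1,0,0,0,1,0,0,0,0,0,0,1]
Step 18: delete q at [3, 14] -> counters=[0,0,0,0,0,0,0,0,1,0,0,3,0,2,0,0,0,0,1,0,0,0,0,0,0,1]
Step 19: insert c at [8, 25] -> counters=[0,0,0,0,0,0,0,0,2,0,0,3,0,2,0,0,0,0,1,0,0,0,0,0,0,2]
Step 20: delete c at [8, 25] -> counters=[0,0,0,0,0,0,0,0,1,0,0,3,0,2,0,0,0,0,1,0,0,0,0,0,0,1]
Step 21: insert q at [3, 14] -> counters=[0,0,0,1,0,0,0,0,1,0,0,3,0,2,1,0,0,0,1,0,0,0,0,0,0,1]
Step 22: insert bhe at [19, 20] -> counters=[0,0,0,1,0,0,0,0,1,0,0,3,0,2,1,0,0,0,1,1,1,0,0,0,0,1]
Step 23: insert c at [8, 25] -> counters=[0,0,0,1,0,0,0,0,2,0,0,3,0,2,1,0,0,0,1,1,1,0,0,0,0,2]
Final counters=[0,0,0,1,0,0,0,0,2,0,0,3,0,2,1,0,0,0,1,1,1,0,0,0,0,2] -> counters[25]=2

Answer: 2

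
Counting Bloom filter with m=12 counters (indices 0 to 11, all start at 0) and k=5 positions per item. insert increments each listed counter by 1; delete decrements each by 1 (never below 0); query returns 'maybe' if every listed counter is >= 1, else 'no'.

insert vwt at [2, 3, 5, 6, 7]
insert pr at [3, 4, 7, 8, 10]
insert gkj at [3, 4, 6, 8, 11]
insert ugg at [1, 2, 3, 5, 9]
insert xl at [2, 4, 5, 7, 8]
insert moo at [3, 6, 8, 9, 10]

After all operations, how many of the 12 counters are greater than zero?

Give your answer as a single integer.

Answer: 11

Derivation:
Step 1: insert vwt at [2, 3, 5, 6, 7] -> counters=[0,0,1,1,0,1,1,1,0,0,0,0]
Step 2: insert pr at [3, 4, 7, 8, 10] -> counters=[0,0,1,2,1,1,1,2,1,0,1,0]
Step 3: insert gkj at [3, 4, 6, 8, 11] -> counters=[0,0,1,3,2,1,2,2,2,0,1,1]
Step 4: insert ugg at [1, 2, 3, 5, 9] -> counters=[0,1,2,4,2,2,2,2,2,1,1,1]
Step 5: insert xl at [2, 4, 5, 7, 8] -> counters=[0,1,3,4,3,3,2,3,3,1,1,1]
Step 6: insert moo at [3, 6, 8, 9, 10] -> counters=[0,1,3,5,3,3,3,3,4,2,2,1]
Final counters=[0,1,3,5,3,3,3,3,4,2,2,1] -> 11 nonzero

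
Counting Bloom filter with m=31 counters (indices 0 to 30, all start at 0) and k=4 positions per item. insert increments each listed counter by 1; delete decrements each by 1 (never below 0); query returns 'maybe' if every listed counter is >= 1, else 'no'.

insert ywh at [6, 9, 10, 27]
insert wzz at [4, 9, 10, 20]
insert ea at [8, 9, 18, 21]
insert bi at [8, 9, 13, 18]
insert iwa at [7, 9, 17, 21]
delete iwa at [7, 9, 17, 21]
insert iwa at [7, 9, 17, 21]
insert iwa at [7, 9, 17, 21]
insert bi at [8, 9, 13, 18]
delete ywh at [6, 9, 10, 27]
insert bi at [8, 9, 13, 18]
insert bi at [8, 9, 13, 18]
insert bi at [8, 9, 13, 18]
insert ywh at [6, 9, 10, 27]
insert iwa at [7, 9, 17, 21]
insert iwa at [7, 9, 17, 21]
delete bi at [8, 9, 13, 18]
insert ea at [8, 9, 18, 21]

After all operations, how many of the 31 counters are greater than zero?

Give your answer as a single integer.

Step 1: insert ywh at [6, 9, 10, 27] -> counters=[0,0,0,0,0,0,1,0,0,1,1,0,0,0,0,0,0,0,0,0,0,0,0,0,0,0,0,1,0,0,0]
Step 2: insert wzz at [4, 9, 10, 20] -> counters=[0,0,0,0,1,0,1,0,0,2,2,0,0,0,0,0,0,0,0,0,1,0,0,0,0,0,0,1,0,0,0]
Step 3: insert ea at [8, 9, 18, 21] -> counters=[0,0,0,0,1,0,1,0,1,3,2,0,0,0,0,0,0,0,1,0,1,1,0,0,0,0,0,1,0,0,0]
Step 4: insert bi at [8, 9, 13, 18] -> counters=[0,0,0,0,1,0,1,0,2,4,2,0,0,1,0,0,0,0,2,0,1,1,0,0,0,0,0,1,0,0,0]
Step 5: insert iwa at [7, 9, 17, 21] -> counters=[0,0,0,0,1,0,1,1,2,5,2,0,0,1,0,0,0,1,2,0,1,2,0,0,0,0,0,1,0,0,0]
Step 6: delete iwa at [7, 9, 17, 21] -> counters=[0,0,0,0,1,0,1,0,2,4,2,0,0,1,0,0,0,0,2,0,1,1,0,0,0,0,0,1,0,0,0]
Step 7: insert iwa at [7, 9, 17, 21] -> counters=[0,0,0,0,1,0,1,1,2,5,2,0,0,1,0,0,0,1,2,0,1,2,0,0,0,0,0,1,0,0,0]
Step 8: insert iwa at [7, 9, 17, 21] -> counters=[0,0,0,0,1,0,1,2,2,6,2,0,0,1,0,0,0,2,2,0,1,3,0,0,0,0,0,1,0,0,0]
Step 9: insert bi at [8, 9, 13, 18] -> counters=[0,0,0,0,1,0,1,2,3,7,2,0,0,2,0,0,0,2,3,0,1,3,0,0,0,0,0,1,0,0,0]
Step 10: delete ywh at [6, 9, 10, 27] -> counters=[0,0,0,0,1,0,0,2,3,6,1,0,0,2,0,0,0,2,3,0,1,3,0,0,0,0,0,0,0,0,0]
Step 11: insert bi at [8, 9, 13, 18] -> counters=[0,0,0,0,1,0,0,2,4,7,1,0,0,3,0,0,0,2,4,0,1,3,0,0,0,0,0,0,0,0,0]
Step 12: insert bi at [8, 9, 13, 18] -> counters=[0,0,0,0,1,0,0,2,5,8,1,0,0,4,0,0,0,2,5,0,1,3,0,0,0,0,0,0,0,0,0]
Step 13: insert bi at [8, 9, 13, 18] -> counters=[0,0,0,0,1,0,0,2,6,9,1,0,0,5,0,0,0,2,6,0,1,3,0,0,0,0,0,0,0,0,0]
Step 14: insert ywh at [6, 9, 10, 27] -> counters=[0,0,0,0,1,0,1,2,6,10,2,0,0,5,0,0,0,2,6,0,1,3,0,0,0,0,0,1,0,0,0]
Step 15: insert iwa at [7, 9, 17, 21] -> counters=[0,0,0,0,1,0,1,3,6,11,2,0,0,5,0,0,0,3,6,0,1,4,0,0,0,0,0,1,0,0,0]
Step 16: insert iwa at [7, 9, 17, 21] -> counters=[0,0,0,0,1,0,1,4,6,12,2,0,0,5,0,0,0,4,6,0,1,5,0,0,0,0,0,1,0,0,0]
Step 17: delete bi at [8, 9, 13, 18] -> counters=[0,0,0,0,1,0,1,4,5,11,2,0,0,4,0,0,0,4,5,0,1,5,0,0,0,0,0,1,0,0,0]
Step 18: insert ea at [8, 9, 18, 21] -> counters=[0,0,0,0,1,0,1,4,6,12,2,0,0,4,0,0,0,4,6,0,1,6,0,0,0,0,0,1,0,0,0]
Final counters=[0,0,0,0,1,0,1,4,6,12,2,0,0,4,0,0,0,4,6,0,1,6,0,0,0,0,0,1,0,0,0] -> 12 nonzero

Answer: 12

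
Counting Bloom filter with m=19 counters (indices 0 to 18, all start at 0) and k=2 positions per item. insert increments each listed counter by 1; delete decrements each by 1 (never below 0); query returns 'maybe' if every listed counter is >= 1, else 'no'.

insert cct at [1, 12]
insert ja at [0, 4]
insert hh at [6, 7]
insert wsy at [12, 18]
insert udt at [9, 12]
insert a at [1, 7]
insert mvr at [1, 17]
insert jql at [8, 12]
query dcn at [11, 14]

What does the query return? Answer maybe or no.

Answer: no

Derivation:
Step 1: insert cct at [1, 12] -> counters=[0,1,0,0,0,0,0,0,0,0,0,0,1,0,0,0,0,0,0]
Step 2: insert ja at [0, 4] -> counters=[1,1,0,0,1,0,0,0,0,0,0,0,1,0,0,0,0,0,0]
Step 3: insert hh at [6, 7] -> counters=[1,1,0,0,1,0,1,1,0,0,0,0,1,0,0,0,0,0,0]
Step 4: insert wsy at [12, 18] -> counters=[1,1,0,0,1,0,1,1,0,0,0,0,2,0,0,0,0,0,1]
Step 5: insert udt at [9, 12] -> counters=[1,1,0,0,1,0,1,1,0,1,0,0,3,0,0,0,0,0,1]
Step 6: insert a at [1, 7] -> counters=[1,2,0,0,1,0,1,2,0,1,0,0,3,0,0,0,0,0,1]
Step 7: insert mvr at [1, 17] -> counters=[1,3,0,0,1,0,1,2,0,1,0,0,3,0,0,0,0,1,1]
Step 8: insert jql at [8, 12] -> counters=[1,3,0,0,1,0,1,2,1,1,0,0,4,0,0,0,0,1,1]
Query dcn: check counters[11]=0 counters[14]=0 -> no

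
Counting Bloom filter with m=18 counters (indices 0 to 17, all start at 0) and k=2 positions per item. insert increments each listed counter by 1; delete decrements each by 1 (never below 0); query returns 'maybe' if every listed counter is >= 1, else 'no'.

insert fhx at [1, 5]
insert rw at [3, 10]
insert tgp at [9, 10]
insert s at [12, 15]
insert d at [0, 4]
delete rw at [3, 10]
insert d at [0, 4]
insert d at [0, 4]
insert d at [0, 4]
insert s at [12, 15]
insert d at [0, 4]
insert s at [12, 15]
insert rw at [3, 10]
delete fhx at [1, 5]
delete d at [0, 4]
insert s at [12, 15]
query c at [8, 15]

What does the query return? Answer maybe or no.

Answer: no

Derivation:
Step 1: insert fhx at [1, 5] -> counters=[0,1,0,0,0,1,0,0,0,0,0,0,0,0,0,0,0,0]
Step 2: insert rw at [3, 10] -> counters=[0,1,0,1,0,1,0,0,0,0,1,0,0,0,0,0,0,0]
Step 3: insert tgp at [9, 10] -> counters=[0,1,0,1,0,1,0,0,0,1,2,0,0,0,0,0,0,0]
Step 4: insert s at [12, 15] -> counters=[0,1,0,1,0,1,0,0,0,1,2,0,1,0,0,1,0,0]
Step 5: insert d at [0, 4] -> counters=[1,1,0,1,1,1,0,0,0,1,2,0,1,0,0,1,0,0]
Step 6: delete rw at [3, 10] -> counters=[1,1,0,0,1,1,0,0,0,1,1,0,1,0,0,1,0,0]
Step 7: insert d at [0, 4] -> counters=[2,1,0,0,2,1,0,0,0,1,1,0,1,0,0,1,0,0]
Step 8: insert d at [0, 4] -> counters=[3,1,0,0,3,1,0,0,0,1,1,0,1,0,0,1,0,0]
Step 9: insert d at [0, 4] -> counters=[4,1,0,0,4,1,0,0,0,1,1,0,1,0,0,1,0,0]
Step 10: insert s at [12, 15] -> counters=[4,1,0,0,4,1,0,0,0,1,1,0,2,0,0,2,0,0]
Step 11: insert d at [0, 4] -> counters=[5,1,0,0,5,1,0,0,0,1,1,0,2,0,0,2,0,0]
Step 12: insert s at [12, 15] -> counters=[5,1,0,0,5,1,0,0,0,1,1,0,3,0,0,3,0,0]
Step 13: insert rw at [3, 10] -> counters=[5,1,0,1,5,1,0,0,0,1,2,0,3,0,0,3,0,0]
Step 14: delete fhx at [1, 5] -> counters=[5,0,0,1,5,0,0,0,0,1,2,0,3,0,0,3,0,0]
Step 15: delete d at [0, 4] -> counters=[4,0,0,1,4,0,0,0,0,1,2,0,3,0,0,3,0,0]
Step 16: insert s at [12, 15] -> counters=[4,0,0,1,4,0,0,0,0,1,2,0,4,0,0,4,0,0]
Query c: check counters[8]=0 counters[15]=4 -> no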